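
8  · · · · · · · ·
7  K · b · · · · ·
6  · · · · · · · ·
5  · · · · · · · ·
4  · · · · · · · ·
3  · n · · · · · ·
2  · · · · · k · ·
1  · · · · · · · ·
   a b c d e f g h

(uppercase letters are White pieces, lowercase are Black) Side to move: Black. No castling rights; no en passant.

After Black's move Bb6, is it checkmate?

After Bb6: white king on a7; in check: yes, from the black bishop on b6.
White has 5 legal replies: Kb8, Ka8, Kb7, Kxb6, Ka6.
In check but a legal move exists → not checkmate.

no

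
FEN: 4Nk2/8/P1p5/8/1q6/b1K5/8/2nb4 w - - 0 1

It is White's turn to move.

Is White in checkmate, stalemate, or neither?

White to move; white king on c3.
In check: yes, from the black queen on b4.
King squares — b2: attacked by Ba3; c2: attacked by Bd1; d2: attacked by Qb4; b3: attacked by Nc1; d3: attacked by Nc1; b4: attacked by Ba3; c4: attacked by Qb4; d4: attacked by Qb4.
Legal moves for White: none.
In check with no legal moves → checkmate.

checkmate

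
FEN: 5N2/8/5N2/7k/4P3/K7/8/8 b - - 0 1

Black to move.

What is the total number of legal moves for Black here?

3

Black to move; king on h5.
In check: yes, from the white knight on f6.
Legal moves: Kh6, Kg5, Kh4.
Count: 3.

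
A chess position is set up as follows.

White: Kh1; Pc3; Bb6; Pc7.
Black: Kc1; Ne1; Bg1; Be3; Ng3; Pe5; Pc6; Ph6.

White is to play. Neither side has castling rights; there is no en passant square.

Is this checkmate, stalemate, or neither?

White to move; white king on h1.
In check: yes, from the black knight on g3.
King squares — g1: attacked by Be3; g2: attacked by Ne1; h2: attacked by Bg1.
Legal moves for White: none.
In check with no legal moves → checkmate.

checkmate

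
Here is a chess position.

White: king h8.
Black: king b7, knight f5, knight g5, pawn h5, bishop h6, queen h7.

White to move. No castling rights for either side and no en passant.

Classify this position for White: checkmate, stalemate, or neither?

White to move; white king on h8.
In check: yes, from the black queen on h7.
King squares — g7: attacked by Nf5; h7: attacked by Ng5; g8: attacked by Qh7.
Legal moves for White: none.
In check with no legal moves → checkmate.

checkmate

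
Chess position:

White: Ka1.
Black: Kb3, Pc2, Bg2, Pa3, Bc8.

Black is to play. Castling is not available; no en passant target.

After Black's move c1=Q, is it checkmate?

yes

After c1=Q: white king on a1; in check: yes, from the black queen on c1.
King squares — b1: attacked by Qc1; a2: attacked by Kb3; b2: attacked by Qc1.
White has no legal moves → checkmate.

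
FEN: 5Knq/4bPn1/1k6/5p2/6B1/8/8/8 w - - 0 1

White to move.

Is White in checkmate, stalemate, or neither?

White to move; white king on f8.
In check: yes, from the black bishop on e7.
King squares — e7: attacked by Ng8; f7: own pawn; g7: attacked by Qh8; e8: attacked by Ng7; g8: attacked by Qh8.
Legal moves for White: none.
In check with no legal moves → checkmate.

checkmate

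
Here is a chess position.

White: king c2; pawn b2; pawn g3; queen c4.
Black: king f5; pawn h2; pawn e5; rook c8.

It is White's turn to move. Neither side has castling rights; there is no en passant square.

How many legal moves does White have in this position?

White to move; king on c2.
In check: no.
Legal moves: Qxc8+, Qc7, Qc6, Qc5, Qc3, Kd3, Kc3, Kb3, Kd2, Kd1, Kc1, Kb1, g4+, b3, b4.
Count: 15.

15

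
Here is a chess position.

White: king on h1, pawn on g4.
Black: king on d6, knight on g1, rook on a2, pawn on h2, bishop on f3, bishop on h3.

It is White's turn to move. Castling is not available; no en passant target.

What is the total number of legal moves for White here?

0

White to move; king on h1.
In check: yes, from the black bishop on f3.
Legal moves: none.
Count: 0.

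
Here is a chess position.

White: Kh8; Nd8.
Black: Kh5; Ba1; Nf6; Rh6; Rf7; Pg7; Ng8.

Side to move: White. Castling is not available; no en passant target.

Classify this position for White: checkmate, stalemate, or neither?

White to move; white king on h8.
In check: yes, from the black rook on h6.
King squares — g7: attacked by Rf7; h7: attacked by Nf6; g8: attacked by Nf6.
Legal moves for White: none.
In check with no legal moves → checkmate.

checkmate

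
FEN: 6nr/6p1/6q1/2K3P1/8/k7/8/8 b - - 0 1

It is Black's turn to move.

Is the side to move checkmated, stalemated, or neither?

neither

Black to move; black king on a3.
In check: no.
Legal moves for Black include: Rh7, Rh6, Rh5, Rh4, Rh3, Rh2, Rh1, Ne7, Nh6, Nf6, Qe8, Qh7, Qf7, Qh6, Qf6, Qe6, Qd6+, Qc6+, ... (list truncated; more exist).
Black has legal moves and is not in check → neither.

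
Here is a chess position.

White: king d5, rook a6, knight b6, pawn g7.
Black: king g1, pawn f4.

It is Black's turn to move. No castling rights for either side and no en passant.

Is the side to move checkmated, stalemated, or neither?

neither

Black to move; black king on g1.
In check: no.
Legal moves for Black: Kh2, Kg2, Kf2, Kh1, Kf1, f3.
Black has 6 legal moves and is not in check → neither.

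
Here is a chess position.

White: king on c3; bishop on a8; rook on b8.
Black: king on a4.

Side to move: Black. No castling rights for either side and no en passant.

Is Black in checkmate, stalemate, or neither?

Black to move; black king on a4.
In check: no.
Legal moves for Black: Ka5, Ka3.
Black has 2 legal moves and is not in check → neither.

neither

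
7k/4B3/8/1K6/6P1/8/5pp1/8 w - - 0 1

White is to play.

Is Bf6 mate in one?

After Bf6: black king on h8; in check: yes, from the white bishop on f6.
Black has 2 legal replies: Kg8, Kh7.
In check but a legal move exists → not checkmate.

no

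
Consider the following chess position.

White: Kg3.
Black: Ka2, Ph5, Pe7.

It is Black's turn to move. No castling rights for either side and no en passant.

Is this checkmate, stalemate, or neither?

neither

Black to move; black king on a2.
In check: no.
Legal moves for Black: Kb3, Ka3, Kb2, Kb1, Ka1, e6, h4+, e5.
Black has 8 legal moves and is not in check → neither.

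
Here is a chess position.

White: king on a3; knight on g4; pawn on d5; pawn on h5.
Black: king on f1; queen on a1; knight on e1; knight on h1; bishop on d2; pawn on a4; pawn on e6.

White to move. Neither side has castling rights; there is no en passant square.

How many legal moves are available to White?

0

White to move; king on a3.
In check: yes, from the black queen on a1.
Legal moves: none.
Count: 0.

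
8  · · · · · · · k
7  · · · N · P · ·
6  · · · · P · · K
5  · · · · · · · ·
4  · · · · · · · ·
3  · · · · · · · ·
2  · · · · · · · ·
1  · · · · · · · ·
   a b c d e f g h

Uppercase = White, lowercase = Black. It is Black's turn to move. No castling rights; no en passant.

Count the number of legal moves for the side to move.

Black to move; king on h8.
In check: no.
Legal moves: none.
Count: 0.

0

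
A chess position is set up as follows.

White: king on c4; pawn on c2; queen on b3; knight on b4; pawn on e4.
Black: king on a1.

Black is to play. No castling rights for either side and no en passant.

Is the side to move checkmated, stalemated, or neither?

stalemate

Black to move; black king on a1.
In check: no.
King squares — b1: attacked by Qb3; a2: attacked by Qb3; b2: attacked by Qb3.
Legal moves for Black: none.
Not in check and no legal moves → stalemate.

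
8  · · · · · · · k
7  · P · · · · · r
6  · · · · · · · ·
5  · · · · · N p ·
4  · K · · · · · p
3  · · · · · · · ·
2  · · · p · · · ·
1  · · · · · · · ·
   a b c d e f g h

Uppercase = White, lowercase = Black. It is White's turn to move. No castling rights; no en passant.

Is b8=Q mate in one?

yes

After b8=Q: black king on h8; in check: yes, from the white queen on b8.
King squares — g7: attacked by Nf5; h7: own rook; g8: attacked by Qb8.
Black has no legal moves → checkmate.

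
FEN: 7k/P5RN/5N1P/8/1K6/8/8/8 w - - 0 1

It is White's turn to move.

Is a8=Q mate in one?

yes

After a8=Q: black king on h8; in check: yes, from the white queen on a8.
King squares — g7: attacked by Ph6; h7: attacked by Nf6; g8: attacked by Nf6.
Black has no legal moves → checkmate.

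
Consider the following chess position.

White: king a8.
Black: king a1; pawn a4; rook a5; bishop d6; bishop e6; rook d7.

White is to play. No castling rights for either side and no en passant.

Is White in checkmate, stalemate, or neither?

White to move; white king on a8.
In check: yes, from the black rook on a5.
King squares — a7: attacked by Ra5; b7: attacked by Rd7; b8: attacked by Bd6.
Legal moves for White: none.
In check with no legal moves → checkmate.

checkmate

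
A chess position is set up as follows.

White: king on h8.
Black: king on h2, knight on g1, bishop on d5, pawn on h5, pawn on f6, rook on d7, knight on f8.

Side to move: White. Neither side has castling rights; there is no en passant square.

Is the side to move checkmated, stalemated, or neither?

stalemate

White to move; white king on h8.
In check: no.
King squares — g7: attacked by Rd7; h7: attacked by Rd7; g8: attacked by Bd5.
Legal moves for White: none.
Not in check and no legal moves → stalemate.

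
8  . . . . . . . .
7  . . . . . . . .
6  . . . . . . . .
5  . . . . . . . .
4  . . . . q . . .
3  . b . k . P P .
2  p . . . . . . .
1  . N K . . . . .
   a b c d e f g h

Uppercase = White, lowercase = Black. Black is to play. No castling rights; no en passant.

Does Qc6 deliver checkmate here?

After Qc6: white king on c1; in check: yes, from the black queen on c6.
White has 2 legal replies: Kb2, Nc3.
In check but a legal move exists → not checkmate.

no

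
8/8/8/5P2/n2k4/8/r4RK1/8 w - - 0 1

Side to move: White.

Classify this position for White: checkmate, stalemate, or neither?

neither

White to move; white king on g2.
In check: no.
Legal moves for White: Kh3, Kg3, Kf3, Kh2, Kh1, Kg1, Kf1, Re2, Rd2+, Rc2, Rb2, Rxa2, f6.
White has 13 legal moves and is not in check → neither.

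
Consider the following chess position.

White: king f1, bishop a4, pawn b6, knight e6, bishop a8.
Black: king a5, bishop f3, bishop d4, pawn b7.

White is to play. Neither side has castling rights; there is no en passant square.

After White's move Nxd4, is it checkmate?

no

After Nxd4: black king on a5; in check: no.
Black is not in check, so this cannot be checkmate.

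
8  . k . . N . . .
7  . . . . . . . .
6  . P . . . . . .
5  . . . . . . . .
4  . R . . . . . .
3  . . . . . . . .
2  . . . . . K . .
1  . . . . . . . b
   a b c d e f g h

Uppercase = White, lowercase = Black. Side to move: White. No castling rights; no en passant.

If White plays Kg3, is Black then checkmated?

After Kg3: black king on b8; in check: no.
Black is not in check, so this cannot be checkmate.

no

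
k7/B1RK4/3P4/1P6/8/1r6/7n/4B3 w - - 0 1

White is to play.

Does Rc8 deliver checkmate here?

no

After Rc8: black king on a8; in check: yes, from the white rook on c8.
Black has 2 legal replies: Kb7, Kxa7.
In check but a legal move exists → not checkmate.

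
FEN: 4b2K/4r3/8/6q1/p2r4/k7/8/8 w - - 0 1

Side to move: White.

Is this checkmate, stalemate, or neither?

stalemate

White to move; white king on h8.
In check: no.
King squares — g7: attacked by Qg5; h7: attacked by Re7; g8: attacked by Qg5.
Legal moves for White: none.
Not in check and no legal moves → stalemate.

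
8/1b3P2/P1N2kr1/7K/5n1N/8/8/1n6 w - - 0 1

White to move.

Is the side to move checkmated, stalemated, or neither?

checkmate

White to move; white king on h5.
In check: yes, from the black knight on f4.
King squares — g4: attacked by Rg6; h4: own knight; g5: attacked by Kf6; g6: attacked by Nf4; h6: attacked by Rg6.
Legal moves for White: none.
In check with no legal moves → checkmate.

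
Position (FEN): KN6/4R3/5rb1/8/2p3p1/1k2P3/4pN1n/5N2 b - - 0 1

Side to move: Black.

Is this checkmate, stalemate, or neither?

Black to move; black king on b3.
In check: no.
Legal moves for Black include: Be8, Bh7, Bf7, Bh5, Bf5, Be4+, Bd3, Bc2, Bb1, Rf8, Rf7, Re6, Rd6, Rc6, Rb6, Ra6+, Rf5, Rf4, ... (list truncated; more exist).
Black has legal moves and is not in check → neither.

neither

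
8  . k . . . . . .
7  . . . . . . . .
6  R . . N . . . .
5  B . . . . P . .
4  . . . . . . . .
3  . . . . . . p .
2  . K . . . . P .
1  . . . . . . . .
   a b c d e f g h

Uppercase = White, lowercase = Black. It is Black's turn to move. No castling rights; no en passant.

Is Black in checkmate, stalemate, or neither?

Black to move; black king on b8.
In check: no.
King squares — a7: attacked by Ra6; b7: attacked by Nd6; c7: attacked by Ba5; a8: attacked by Ra6; c8: attacked by Nd6.
Legal moves for Black: none.
Not in check and no legal moves → stalemate.

stalemate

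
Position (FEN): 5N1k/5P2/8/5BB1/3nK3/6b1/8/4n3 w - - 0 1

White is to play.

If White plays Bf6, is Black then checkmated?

After Bf6: black king on h8; in check: yes, from the white bishop on f6.
King squares — g7: attacked by Bf6; h7: attacked by Bf5; g8: attacked by Pf7.
Black has no legal moves → checkmate.

yes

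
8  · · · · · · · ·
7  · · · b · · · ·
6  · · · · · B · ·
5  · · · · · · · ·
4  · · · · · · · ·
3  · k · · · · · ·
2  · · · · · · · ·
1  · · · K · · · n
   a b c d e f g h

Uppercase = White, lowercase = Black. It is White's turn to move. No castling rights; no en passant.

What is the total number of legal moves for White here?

White to move; king on d1.
In check: no.
Legal moves: Bh8, Bd8, Bg7, Be7, Bg5, Be5, Bh4, Bd4, Bc3, Bb2, Ba1, Ke2, Kd2, Ke1, Kc1.
Count: 15.

15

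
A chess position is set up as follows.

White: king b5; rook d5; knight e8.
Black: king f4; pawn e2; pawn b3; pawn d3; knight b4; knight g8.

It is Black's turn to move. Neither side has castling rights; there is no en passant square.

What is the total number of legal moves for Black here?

19

Black to move; king on f4.
In check: no.
Legal moves: Ne7, Nh6, Nf6, Kg4, Ke4, Kg3, Kf3, Ke3, Nc6, Na6, Nxd5, Nc2, Na2, d2, b2, e1=Q, e1=R, e1=B, e1=N.
Count: 19.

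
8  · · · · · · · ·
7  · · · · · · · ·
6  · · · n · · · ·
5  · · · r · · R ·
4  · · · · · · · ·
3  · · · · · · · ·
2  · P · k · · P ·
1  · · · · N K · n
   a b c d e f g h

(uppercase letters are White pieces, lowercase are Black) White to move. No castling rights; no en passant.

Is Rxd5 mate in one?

After Rxd5: black king on d2; in check: yes, from the white rook on d5.
Black has 2 legal replies: Ke3, Kc1.
In check but a legal move exists → not checkmate.

no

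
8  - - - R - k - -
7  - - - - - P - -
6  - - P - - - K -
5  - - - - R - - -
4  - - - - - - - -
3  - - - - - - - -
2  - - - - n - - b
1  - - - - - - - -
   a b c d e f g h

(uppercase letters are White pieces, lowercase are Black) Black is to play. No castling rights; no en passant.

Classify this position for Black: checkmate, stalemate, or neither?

checkmate

Black to move; black king on f8.
In check: yes, from the white rook on d8.
King squares — e7: attacked by Re5; f7: attacked by Kg6; g7: attacked by Kg6; e8: attacked by Re5; g8: attacked by Pf7.
Legal moves for Black: none.
In check with no legal moves → checkmate.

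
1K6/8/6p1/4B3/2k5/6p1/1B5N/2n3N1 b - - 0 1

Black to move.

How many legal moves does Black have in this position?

13

Black to move; king on c4.
In check: no.
Legal moves: Kd5, Kc5, Kb5, Kb4, Kd3, Kb3, Nd3, Nb3, Ne2, Na2, gxh2, g5, g2.
Count: 13.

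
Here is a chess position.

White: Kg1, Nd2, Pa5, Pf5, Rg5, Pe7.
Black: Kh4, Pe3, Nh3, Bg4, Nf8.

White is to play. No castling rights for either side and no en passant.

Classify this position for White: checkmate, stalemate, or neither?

neither

White to move; white king on g1.
In check: yes, from the black knight on h3.
King squares — f1: available; h1: available; f2: attacked by Pe3; g2: available; h2: available.
Legal moves for White: Kh2, Kg2, Kh1, Kf1.
White is in check but has 4 legal moves → neither.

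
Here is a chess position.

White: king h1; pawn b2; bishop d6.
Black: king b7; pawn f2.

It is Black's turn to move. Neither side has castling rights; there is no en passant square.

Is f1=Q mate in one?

no

After f1=Q: white king on h1; in check: yes, from the black queen on f1.
White has 1 legal reply: Kh2.
In check but a legal move exists → not checkmate.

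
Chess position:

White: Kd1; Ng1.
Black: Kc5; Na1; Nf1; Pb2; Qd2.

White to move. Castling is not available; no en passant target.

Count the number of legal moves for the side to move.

White to move; king on d1.
In check: yes, from the black queen on d2.
Legal moves: none.
Count: 0.

0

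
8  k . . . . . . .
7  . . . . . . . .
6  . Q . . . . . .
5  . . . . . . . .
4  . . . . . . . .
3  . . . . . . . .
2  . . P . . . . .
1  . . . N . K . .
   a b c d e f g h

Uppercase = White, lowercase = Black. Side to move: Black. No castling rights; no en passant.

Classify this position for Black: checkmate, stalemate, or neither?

stalemate

Black to move; black king on a8.
In check: no.
King squares — a7: attacked by Qb6; b7: attacked by Qb6; b8: attacked by Qb6.
Legal moves for Black: none.
Not in check and no legal moves → stalemate.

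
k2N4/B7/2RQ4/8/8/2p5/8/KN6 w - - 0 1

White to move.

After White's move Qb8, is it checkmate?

After Qb8: black king on a8; in check: yes, from the white queen on b8.
King squares — a7: attacked by Qb8; b7: attacked by Qb8; b8: attacked by Ba7.
Black has no legal moves → checkmate.

yes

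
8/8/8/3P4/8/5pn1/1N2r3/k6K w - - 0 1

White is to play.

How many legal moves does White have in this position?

White to move; king on h1.
In check: yes, from the black knight on g3.
Legal moves: Kg1.
Count: 1.

1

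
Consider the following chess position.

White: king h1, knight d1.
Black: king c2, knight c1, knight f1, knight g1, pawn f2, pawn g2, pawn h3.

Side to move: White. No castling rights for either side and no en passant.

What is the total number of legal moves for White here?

White to move; king on h1.
In check: yes, from the black pawn on g2.
Legal moves: none.
Count: 0.

0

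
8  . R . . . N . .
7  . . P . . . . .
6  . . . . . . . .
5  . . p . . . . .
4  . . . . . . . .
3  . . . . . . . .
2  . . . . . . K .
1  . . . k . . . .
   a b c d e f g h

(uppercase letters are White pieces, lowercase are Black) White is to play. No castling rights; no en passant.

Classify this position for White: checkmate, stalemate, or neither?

neither

White to move; white king on g2.
In check: no.
Legal moves for White include: Nh7, Nd7, Ng6, Ne6, Re8, Rd8+, Rc8, Ra8, Rb7, Rb6, Rb5, Rb4, Rb3, Rb2, Rb1+, Kh3, Kg3, Kf3, ... (list truncated; more exist).
White has legal moves and is not in check → neither.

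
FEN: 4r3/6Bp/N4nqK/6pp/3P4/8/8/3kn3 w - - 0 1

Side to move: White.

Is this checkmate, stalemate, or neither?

checkmate

White to move; white king on h6.
In check: yes, from the black queen on g6.
King squares — g5: attacked by Qg6; h5: attacked by Nf6; g6: attacked by Ph7; g7: own bishop; h7: attacked by Nf6.
Legal moves for White: none.
In check with no legal moves → checkmate.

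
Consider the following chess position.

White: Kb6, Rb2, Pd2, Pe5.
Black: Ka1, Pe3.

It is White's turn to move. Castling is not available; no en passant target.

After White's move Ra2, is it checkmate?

no

After Ra2: black king on a1; in check: yes, from the white rook on a2.
Black has 2 legal replies: Kxa2, Kb1.
In check but a legal move exists → not checkmate.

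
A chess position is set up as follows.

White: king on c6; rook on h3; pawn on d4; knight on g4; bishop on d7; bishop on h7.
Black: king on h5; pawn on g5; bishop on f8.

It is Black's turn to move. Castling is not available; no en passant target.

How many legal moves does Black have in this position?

0

Black to move; king on h5.
In check: yes, from the white rook on h3.
Legal moves: none.
Count: 0.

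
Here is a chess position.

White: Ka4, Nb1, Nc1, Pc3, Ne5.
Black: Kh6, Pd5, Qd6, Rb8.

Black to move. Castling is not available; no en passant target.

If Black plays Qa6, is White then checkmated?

yes

After Qa6: white king on a4; in check: yes, from the black queen on a6.
King squares — a3: attacked by Qa6; b3: attacked by Rb8; b4: attacked by Rb8; a5: attacked by Qa6; b5: attacked by Qa6.
White has no legal moves → checkmate.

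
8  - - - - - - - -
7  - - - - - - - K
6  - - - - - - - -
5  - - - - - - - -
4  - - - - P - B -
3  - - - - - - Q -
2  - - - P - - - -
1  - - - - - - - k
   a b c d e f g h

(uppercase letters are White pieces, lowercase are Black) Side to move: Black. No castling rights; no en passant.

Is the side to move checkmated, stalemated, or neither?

Black to move; black king on h1.
In check: no.
King squares — g1: attacked by Qg3; g2: attacked by Qg3; h2: attacked by Qg3.
Legal moves for Black: none.
Not in check and no legal moves → stalemate.

stalemate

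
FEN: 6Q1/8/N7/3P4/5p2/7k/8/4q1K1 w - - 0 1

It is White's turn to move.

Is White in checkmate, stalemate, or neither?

checkmate

White to move; white king on g1.
In check: yes, from the black queen on e1.
King squares — f1: attacked by Qe1; h1: attacked by Qe1; f2: attacked by Qe1; g2: attacked by Kh3; h2: attacked by Kh3.
Legal moves for White: none.
In check with no legal moves → checkmate.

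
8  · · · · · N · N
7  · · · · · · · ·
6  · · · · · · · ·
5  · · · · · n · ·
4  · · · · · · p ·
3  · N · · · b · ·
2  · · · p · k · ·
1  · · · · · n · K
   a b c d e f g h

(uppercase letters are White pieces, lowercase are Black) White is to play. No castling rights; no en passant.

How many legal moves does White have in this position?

0

White to move; king on h1.
In check: yes, from the black bishop on f3.
Legal moves: none.
Count: 0.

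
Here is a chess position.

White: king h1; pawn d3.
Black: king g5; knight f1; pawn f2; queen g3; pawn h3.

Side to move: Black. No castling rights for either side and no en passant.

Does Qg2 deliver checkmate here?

After Qg2: white king on h1; in check: yes, from the black queen on g2.
King squares — g1: attacked by Pf2; g2: attacked by Ph3; h2: attacked by Nf1.
White has no legal moves → checkmate.

yes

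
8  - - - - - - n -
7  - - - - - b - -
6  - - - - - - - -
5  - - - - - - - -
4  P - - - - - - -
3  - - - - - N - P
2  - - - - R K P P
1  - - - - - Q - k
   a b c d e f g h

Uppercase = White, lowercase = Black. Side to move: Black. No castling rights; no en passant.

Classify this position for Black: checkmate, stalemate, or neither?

Black to move; black king on h1.
In check: yes, from the white queen on f1.
King squares — g1: attacked by Qf1; g2: attacked by Qf1; h2: attacked by Nf3.
Legal moves for Black: none.
In check with no legal moves → checkmate.

checkmate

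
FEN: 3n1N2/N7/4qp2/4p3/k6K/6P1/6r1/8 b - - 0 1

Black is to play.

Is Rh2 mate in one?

After Rh2: white king on h4; in check: yes, from the black rook on h2.
King squares — g3: own pawn; h3: attacked by Rh2; g4: attacked by Qe6; g5: attacked by Pf6; h5: attacked by Rh2.
White has no legal moves → checkmate.

yes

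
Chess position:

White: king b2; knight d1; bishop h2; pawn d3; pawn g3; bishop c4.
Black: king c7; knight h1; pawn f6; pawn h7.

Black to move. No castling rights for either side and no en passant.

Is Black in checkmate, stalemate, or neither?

neither

Black to move; black king on c7.
In check: no.
Legal moves for Black: Kd8, Kc8, Kb8, Kd7, Kb7, Kd6, Kc6, Kb6, Nxg3, Nf2, h6, f5, h5.
Black has 13 legal moves and is not in check → neither.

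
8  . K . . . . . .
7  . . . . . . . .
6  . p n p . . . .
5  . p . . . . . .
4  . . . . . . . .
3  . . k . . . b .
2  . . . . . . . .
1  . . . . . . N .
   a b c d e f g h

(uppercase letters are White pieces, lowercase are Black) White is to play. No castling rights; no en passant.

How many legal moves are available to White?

White to move; king on b8.
In check: yes, from the black knight on c6.
Legal moves: Kc8, Ka8, Kc7, Kb7.
Count: 4.

4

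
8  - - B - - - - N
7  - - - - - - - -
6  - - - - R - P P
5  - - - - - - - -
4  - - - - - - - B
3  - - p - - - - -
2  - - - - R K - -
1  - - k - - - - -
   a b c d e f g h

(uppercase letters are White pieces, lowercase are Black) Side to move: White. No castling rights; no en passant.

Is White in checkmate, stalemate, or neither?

neither

White to move; white king on f2.
In check: no.
Legal moves for White include: Nf7, Bd7, Bb7, Ba6, Re8, Re7, Rf6, Rd6, Rc6, Rb6, Ra6, R6e5, R6e4, R6e3, Bd8, Be7, Bf6, Bg5+, ... (list truncated; more exist).
White has legal moves and is not in check → neither.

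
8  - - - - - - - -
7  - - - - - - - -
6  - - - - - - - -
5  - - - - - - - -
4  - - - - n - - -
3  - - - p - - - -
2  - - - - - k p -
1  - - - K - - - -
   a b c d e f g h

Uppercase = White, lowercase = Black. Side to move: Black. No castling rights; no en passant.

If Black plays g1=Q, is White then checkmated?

After g1=Q: white king on d1; in check: yes, from the black queen on g1.
King squares — c1: attacked by Qg1; e1: attacked by Qg1; c2: attacked by Pd3; d2: attacked by Ne4; e2: attacked by Kf2.
White has no legal moves → checkmate.

yes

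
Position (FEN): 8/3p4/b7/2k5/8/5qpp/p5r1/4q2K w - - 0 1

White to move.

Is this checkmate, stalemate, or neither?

White to move; white king on h1.
In check: yes, from the black queen on e1.
King squares — g1: attacked by Qe1; g2: attacked by Qf3; h2: attacked by Rg2.
Legal moves for White: none.
In check with no legal moves → checkmate.

checkmate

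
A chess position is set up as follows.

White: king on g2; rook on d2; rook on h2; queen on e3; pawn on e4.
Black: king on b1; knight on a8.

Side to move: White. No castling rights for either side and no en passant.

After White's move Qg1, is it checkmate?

After Qg1: black king on b1; in check: yes, from the white queen on g1.
King squares — a1: attacked by Qg1; c1: attacked by Qg1; a2: attacked by Rd2; b2: attacked by Rd2; c2: attacked by Rd2.
Black has no legal moves → checkmate.

yes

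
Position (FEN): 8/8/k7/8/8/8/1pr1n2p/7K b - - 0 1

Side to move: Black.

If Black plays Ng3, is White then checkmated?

After Ng3: white king on h1; in check: yes, from the black knight on g3.
King squares — g1: attacked by Ph2; g2: attacked by Rc2; h2: attacked by Rc2.
White has no legal moves → checkmate.

yes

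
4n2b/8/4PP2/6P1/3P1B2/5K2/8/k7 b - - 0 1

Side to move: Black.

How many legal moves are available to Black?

9

Black to move; king on a1.
In check: no.
Legal moves: Bg7, Bxf6, Ng7, Nc7, Nxf6, Nd6, Kb2, Ka2, Kb1.
Count: 9.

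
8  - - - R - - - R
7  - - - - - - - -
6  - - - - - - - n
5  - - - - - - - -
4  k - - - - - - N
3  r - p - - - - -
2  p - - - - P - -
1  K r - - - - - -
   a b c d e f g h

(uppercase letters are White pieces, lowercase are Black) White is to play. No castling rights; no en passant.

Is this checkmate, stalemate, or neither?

checkmate

White to move; white king on a1.
In check: yes, from the black rook on b1.
King squares — b1: attacked by Pa2; a2: attacked by Ra3; b2: attacked by Rb1.
Legal moves for White: none.
In check with no legal moves → checkmate.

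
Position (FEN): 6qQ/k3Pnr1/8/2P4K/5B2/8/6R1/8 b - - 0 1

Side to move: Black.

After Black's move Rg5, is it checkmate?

no

After Rg5: white king on h5; in check: yes, from the black rook on g5.
White has 3 legal replies: Kh4, Bxg5, Rxg5.
In check but a legal move exists → not checkmate.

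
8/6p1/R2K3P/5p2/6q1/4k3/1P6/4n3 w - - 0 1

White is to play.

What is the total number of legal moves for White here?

White to move; king on d6.
In check: no.
Legal moves: Ke7, Kd7, Kc7, Ke6, Kc6, Ke5, Kd5, Kc5, Ra8, Ra7, Rc6, Rb6, Ra5, Ra4, Ra3+, Ra2, Ra1, hxg7, h7, b3, b4.
Count: 21.

21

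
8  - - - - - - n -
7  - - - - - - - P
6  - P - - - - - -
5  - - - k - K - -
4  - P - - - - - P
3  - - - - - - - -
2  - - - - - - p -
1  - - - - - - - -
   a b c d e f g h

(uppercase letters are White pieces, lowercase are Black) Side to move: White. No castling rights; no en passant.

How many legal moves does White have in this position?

White to move; king on f5.
In check: no.
Legal moves: Kg6, Kg5, Kg4, Kf4, hxg8=Q+, hxg8=R, hxg8=B+, hxg8=N, h8=Q, h8=R, h8=B, h8=N, b7, h5, b5.
Count: 15.

15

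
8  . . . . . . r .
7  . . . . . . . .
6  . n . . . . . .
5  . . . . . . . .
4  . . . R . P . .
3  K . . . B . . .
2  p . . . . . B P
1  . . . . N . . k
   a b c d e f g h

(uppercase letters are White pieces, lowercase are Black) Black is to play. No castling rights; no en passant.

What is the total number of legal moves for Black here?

2

Black to move; king on h1.
In check: yes, from the white bishop on g2.
Legal moves: Kxh2, Rxg2.
Count: 2.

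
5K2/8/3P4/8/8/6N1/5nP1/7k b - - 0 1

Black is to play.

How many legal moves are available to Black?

Black to move; king on h1.
In check: yes, from the white knight on g3.
Legal moves: Kh2, Kxg2, Kg1.
Count: 3.

3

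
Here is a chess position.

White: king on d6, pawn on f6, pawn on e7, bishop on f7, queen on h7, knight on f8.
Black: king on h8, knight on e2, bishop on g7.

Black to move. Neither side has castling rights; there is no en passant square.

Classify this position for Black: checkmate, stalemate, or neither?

Black to move; black king on h8.
In check: yes, from the white queen on h7.
King squares — g7: own bishop; h7: attacked by Nf8; g8: attacked by Bf7.
Legal moves for Black: none.
In check with no legal moves → checkmate.

checkmate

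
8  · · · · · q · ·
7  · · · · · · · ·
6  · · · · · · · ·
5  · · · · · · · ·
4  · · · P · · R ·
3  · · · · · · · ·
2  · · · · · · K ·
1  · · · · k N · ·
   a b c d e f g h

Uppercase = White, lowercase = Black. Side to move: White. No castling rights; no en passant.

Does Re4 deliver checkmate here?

no

After Re4: black king on e1; in check: yes, from the white rook on e4.
Black has 1 legal reply: Kd1.
In check but a legal move exists → not checkmate.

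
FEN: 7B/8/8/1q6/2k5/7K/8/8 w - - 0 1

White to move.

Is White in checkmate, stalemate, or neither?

neither

White to move; white king on h3.
In check: no.
Legal moves for White: Bg7, Bf6, Be5, Bd4, Bc3, Bb2, Ba1, Kh4, Kg4, Kg3, Kh2, Kg2.
White has 12 legal moves and is not in check → neither.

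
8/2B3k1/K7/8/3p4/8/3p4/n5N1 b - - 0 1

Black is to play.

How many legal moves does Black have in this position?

Black to move; king on g7.
In check: no.
Legal moves: Kh8, Kg8, Kf8, Kh7, Kf7, Kh6, Kg6, Kf6, Nb3, Nc2, d3, d1=Q, d1=R, d1=B, d1=N.
Count: 15.

15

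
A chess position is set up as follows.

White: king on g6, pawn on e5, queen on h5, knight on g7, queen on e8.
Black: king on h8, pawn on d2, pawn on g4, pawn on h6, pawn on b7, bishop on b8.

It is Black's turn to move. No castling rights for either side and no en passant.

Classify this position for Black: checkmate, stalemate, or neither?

checkmate

Black to move; black king on h8.
In check: yes, from the white queen on e8.
King squares — g7: attacked by Kg6; h7: attacked by Kg6; g8: attacked by Qe8.
Legal moves for Black: none.
In check with no legal moves → checkmate.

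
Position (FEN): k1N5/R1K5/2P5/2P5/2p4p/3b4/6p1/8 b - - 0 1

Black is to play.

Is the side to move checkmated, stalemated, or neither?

checkmate

Black to move; black king on a8.
In check: yes, from the white rook on a7.
King squares — a7: attacked by Nc8; b7: attacked by Pc6; b8: attacked by Kc7.
Legal moves for Black: none.
In check with no legal moves → checkmate.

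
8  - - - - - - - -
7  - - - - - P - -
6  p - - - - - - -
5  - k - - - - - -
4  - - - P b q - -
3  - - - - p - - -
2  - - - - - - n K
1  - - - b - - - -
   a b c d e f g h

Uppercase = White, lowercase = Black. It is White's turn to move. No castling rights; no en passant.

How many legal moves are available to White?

3

White to move; king on h2.
In check: yes, from the black queen on f4.
Legal moves: Kh3, Kh1, Kg1.
Count: 3.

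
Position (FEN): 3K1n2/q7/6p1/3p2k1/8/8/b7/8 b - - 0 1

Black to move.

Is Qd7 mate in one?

After Qd7: white king on d8; in check: yes, from the black queen on d7.
King squares — c7: attacked by Qd7; d7: attacked by Nf8; e7: attacked by Qd7; c8: attacked by Qd7; e8: attacked by Qd7.
White has no legal moves → checkmate.

yes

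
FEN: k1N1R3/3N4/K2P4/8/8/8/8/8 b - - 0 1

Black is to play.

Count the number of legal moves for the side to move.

0

Black to move; king on a8.
In check: no.
Legal moves: none.
Count: 0.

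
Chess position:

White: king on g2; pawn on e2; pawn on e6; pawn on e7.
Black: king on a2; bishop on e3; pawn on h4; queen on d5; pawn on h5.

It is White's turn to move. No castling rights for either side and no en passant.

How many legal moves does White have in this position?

White to move; king on g2.
In check: yes, from the black queen on d5.
Legal moves: Kh3, Kh2, Kf1.
Count: 3.

3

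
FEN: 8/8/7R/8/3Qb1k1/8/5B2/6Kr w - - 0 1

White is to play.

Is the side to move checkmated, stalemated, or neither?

neither

White to move; white king on g1.
In check: yes, from the black rook on h1.
King squares — f1: attacked by Rh1; h1: attacked by Be4; f2: own bishop; g2: attacked by Be4; h2: attacked by Rh1.
Legal moves for White: Rxh1.
White is in check but has 1 legal move → neither.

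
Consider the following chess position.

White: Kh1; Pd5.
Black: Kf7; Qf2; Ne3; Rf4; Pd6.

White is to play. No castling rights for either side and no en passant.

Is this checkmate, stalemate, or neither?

White to move; white king on h1.
In check: no.
King squares — g1: attacked by Qf2; g2: attacked by Qf2; h2: attacked by Qf2.
Legal moves for White: none.
Not in check and no legal moves → stalemate.

stalemate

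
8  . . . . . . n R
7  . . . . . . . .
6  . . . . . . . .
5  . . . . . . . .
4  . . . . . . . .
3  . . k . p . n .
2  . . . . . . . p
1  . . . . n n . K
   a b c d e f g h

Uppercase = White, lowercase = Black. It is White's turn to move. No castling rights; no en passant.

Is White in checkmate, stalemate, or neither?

checkmate

White to move; white king on h1.
In check: yes, from the black knight on g3.
King squares — g1: attacked by Ph2; g2: attacked by Ne1; h2: attacked by Nf1.
Legal moves for White: none.
In check with no legal moves → checkmate.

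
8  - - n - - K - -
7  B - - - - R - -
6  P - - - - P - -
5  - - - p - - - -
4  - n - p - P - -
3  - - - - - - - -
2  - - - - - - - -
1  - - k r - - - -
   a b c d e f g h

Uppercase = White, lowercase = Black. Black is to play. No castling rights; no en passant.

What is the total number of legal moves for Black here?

20

Black to move; king on c1.
In check: no.
Legal moves: Ne7, Nxa7, Nd6, Nb6, Nc6, Nxa6, Nd3, Nc2, Na2, Rd3, Rd2, Rh1, Rg1, Rf1, Re1, Kd2, Kc2, Kb2, Kb1, d3.
Count: 20.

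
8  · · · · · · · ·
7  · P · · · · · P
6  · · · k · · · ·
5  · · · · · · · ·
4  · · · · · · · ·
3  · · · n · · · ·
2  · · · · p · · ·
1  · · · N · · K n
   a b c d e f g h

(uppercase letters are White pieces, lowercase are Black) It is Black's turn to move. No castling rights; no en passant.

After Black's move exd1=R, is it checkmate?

After exd1=R: white king on g1; in check: yes, from the black rook on d1.
White has 2 legal replies: Kh2, Kg2.
In check but a legal move exists → not checkmate.

no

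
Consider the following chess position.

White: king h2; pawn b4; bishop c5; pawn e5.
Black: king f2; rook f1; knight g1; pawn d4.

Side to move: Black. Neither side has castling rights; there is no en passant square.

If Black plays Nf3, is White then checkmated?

After Nf3: white king on h2; in check: yes, from the black knight on f3.
White has 1 legal reply: Kh3.
In check but a legal move exists → not checkmate.

no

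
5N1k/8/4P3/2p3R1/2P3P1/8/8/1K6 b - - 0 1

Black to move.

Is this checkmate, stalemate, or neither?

Black to move; black king on h8.
In check: no.
King squares — g7: attacked by Rg5; h7: attacked by Nf8; g8: attacked by Rg5.
Legal moves for Black: none.
Not in check and no legal moves → stalemate.

stalemate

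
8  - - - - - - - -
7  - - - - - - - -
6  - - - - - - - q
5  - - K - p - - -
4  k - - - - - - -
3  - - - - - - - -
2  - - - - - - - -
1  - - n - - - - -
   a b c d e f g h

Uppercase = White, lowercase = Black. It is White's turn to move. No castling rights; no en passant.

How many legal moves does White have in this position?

White to move; king on c5.
In check: no.
Legal moves: Kd5, Kc4.
Count: 2.

2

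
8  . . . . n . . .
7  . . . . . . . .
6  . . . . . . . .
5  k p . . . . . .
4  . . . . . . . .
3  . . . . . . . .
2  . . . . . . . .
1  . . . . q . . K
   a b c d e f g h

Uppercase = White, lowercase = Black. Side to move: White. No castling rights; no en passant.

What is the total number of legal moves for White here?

White to move; king on h1.
In check: yes, from the black queen on e1.
Legal moves: Kh2, Kg2.
Count: 2.

2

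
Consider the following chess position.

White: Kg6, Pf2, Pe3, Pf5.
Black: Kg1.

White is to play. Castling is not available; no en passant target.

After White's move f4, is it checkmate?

no

After f4: black king on g1; in check: no.
Black is not in check, so this cannot be checkmate.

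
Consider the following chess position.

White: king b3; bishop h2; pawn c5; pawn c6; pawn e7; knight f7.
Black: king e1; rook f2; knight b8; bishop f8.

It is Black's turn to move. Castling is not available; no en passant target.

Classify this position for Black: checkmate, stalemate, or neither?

Black to move; black king on e1.
In check: no.
Legal moves for Black include: Bg7, Bxe7, Bh6, Nd7, Nxc6, Na6, Rxf7, Rf6, Rf5, Rf4, Rf3+, Rxh2, Rg2, Re2, Rd2, Rc2, Rb2+, Ra2, ... (list truncated; more exist).
Black has legal moves and is not in check → neither.

neither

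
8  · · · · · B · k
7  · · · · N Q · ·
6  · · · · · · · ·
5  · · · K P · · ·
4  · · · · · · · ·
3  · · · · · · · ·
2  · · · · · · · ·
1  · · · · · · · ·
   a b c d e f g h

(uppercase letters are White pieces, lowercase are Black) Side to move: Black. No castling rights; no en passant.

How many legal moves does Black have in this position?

Black to move; king on h8.
In check: no.
Legal moves: none.
Count: 0.

0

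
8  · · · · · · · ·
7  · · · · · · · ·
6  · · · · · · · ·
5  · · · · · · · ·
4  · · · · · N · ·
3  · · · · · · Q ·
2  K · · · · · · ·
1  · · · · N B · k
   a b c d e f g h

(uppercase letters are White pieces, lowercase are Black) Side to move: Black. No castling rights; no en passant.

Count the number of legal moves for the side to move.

Black to move; king on h1.
In check: no.
Legal moves: none.
Count: 0.

0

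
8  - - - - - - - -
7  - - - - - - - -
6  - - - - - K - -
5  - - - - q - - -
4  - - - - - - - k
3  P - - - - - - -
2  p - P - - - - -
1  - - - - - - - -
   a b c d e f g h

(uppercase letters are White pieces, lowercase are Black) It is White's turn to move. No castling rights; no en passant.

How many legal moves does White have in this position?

3

White to move; king on f6.
In check: yes, from the black queen on e5.
Legal moves: Kf7, Kg6, Kxe5.
Count: 3.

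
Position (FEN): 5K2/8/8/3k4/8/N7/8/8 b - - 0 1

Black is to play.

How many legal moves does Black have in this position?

7

Black to move; king on d5.
In check: no.
Legal moves: Ke6, Kd6, Kc6, Ke5, Kc5, Ke4, Kd4.
Count: 7.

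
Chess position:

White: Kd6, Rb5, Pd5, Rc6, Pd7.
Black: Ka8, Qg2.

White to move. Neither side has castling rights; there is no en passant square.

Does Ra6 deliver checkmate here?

yes

After Ra6: black king on a8; in check: yes, from the white rook on a6.
King squares — a7: attacked by Ra6; b7: attacked by Rb5; b8: attacked by Rb5.
Black has no legal moves → checkmate.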